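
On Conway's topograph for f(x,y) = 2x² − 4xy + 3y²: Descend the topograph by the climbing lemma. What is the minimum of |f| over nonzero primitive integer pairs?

translate: b→0 (≡-4 mod 4), so (2,-4,3)→(2,0,1)
flip: (2,0,1)→(1,0,2)
reduced (well bottom): (1,0,2) with a≤c, −a<b≤a
well minimum = a = 1

1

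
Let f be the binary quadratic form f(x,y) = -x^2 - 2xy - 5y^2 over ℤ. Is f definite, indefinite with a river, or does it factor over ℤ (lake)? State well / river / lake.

D = b²−4ac = (-2)² − 4·(-1)·(-5) = -16
D < 0 ⇒ definite ⇒ every region one sign ⇒ single well

well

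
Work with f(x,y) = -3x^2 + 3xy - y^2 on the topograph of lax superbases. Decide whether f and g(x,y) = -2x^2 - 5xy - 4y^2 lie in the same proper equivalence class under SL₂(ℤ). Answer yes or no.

D₁ = -3, D₂ = -7
discriminants differ ⇒ not SL₂(ℤ)-equivalent

no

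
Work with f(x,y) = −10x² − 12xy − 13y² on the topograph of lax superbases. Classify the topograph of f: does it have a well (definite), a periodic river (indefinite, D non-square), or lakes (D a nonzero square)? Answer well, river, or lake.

D = b²−4ac = (-12)² − 4·(-10)·(-13) = -376
D < 0 ⇒ definite ⇒ every region one sign ⇒ single well

well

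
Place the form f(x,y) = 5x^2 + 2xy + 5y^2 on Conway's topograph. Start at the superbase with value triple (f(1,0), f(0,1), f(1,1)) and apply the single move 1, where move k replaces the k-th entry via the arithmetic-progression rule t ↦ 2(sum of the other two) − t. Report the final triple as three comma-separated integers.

start (5,5,12) = (f(1,0),f(0,1),f(1,1))
replace slot 1: 2·(5+12) − 5 = 29 → (29,5,12)

29,5,12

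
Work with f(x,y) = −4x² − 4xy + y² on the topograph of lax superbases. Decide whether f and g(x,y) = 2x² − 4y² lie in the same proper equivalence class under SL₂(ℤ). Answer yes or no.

D₁ = 32, D₂ = 32
river cycle of f (length 2): (1, 4, -4), (-4, 4, 1)
river cycle of g (length 2): (2, 4, -2), (-2, 4, 2)
cycles differ ⇒ inequivalent

no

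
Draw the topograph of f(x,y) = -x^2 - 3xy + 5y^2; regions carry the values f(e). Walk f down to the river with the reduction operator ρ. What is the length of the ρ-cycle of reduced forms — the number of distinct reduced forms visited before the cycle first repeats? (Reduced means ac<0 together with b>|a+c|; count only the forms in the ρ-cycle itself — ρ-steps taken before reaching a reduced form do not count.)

D = 29, ⌊√D⌋ = 5
descent: ρ → (5,3,-1)
descent: ρ → (-1,5,1)  [lands on river]
river: ρ → (1,5,-1)
ρ-cycle length = 2 (tail of 2 descent steps not counted)

2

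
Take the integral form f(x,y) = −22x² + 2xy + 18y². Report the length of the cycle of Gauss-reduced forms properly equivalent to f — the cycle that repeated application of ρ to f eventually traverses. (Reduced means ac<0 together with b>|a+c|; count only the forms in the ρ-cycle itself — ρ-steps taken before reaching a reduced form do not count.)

D = 1588, ⌊√D⌋ = 39
descent: ρ → (18,34,-6)  [lands on river]
river: ρ → (-6,38,6)
river: ρ → (6,34,-18)
river: ρ → (-18,38,2)
river: ρ → (2,38,-18)
river: ρ → (-18,34,6)
river: ρ → (6,38,-6)
river: ρ → (-6,34,18)
river: ρ → (18,38,-2)
river: ρ → (-2,38,18)
ρ-cycle length = 10 (tail of 1 descent step not counted)

10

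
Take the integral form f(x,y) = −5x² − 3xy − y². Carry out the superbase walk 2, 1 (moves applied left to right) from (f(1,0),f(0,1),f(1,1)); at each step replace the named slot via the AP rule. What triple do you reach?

start (-5,-1,-9) = (f(1,0),f(0,1),f(1,1))
replace slot 2: 2·((-5)+(-9)) − (-1) = -27 → (-5,-27,-9)
replace slot 1: 2·((-27)+(-9)) − (-5) = -67 → (-67,-27,-9)

-67,-27,-9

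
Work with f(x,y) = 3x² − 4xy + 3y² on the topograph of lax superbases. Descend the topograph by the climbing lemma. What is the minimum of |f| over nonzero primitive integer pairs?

translate: b→2 (≡-4 mod 6), so (3,-4,3)→(3,2,2)
flip: (3,2,2)→(2,-2,3)
translate: b→2 (≡-2 mod 4), so (2,-2,3)→(2,2,3)
reduced (well bottom): (2,2,3) with a≤c, −a<b≤a
well minimum = a = 2

2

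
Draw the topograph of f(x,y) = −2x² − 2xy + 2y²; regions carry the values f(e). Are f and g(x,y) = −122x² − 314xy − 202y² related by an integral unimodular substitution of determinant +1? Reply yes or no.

D₁ = 20, D₂ = 20
river cycle of f (length 2): (2, 2, -2), (-2, 2, 2)
river cycle of g (length 2): (-2, 2, 2), (2, 2, -2)
cycles coincide ⇒ equivalent

yes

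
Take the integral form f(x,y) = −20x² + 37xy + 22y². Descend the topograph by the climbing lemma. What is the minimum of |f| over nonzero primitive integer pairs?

river: ρ → (22,51,-6)
river: ρ → (-6,45,46)
river: ρ → (46,47,-5)
river: ρ → (-5,53,16)
river: ρ → (16,43,-20)
river: ρ → (-20,37,22)
closes: descent 0, river 6
min |a| on river = 5

5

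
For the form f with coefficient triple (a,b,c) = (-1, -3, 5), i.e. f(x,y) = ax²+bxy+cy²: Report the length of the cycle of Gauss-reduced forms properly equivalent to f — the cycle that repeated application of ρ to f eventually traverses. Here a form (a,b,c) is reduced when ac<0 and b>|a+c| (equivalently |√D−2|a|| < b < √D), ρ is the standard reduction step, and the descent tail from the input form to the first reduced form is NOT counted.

D = 29, ⌊√D⌋ = 5
descent: ρ → (5,3,-1)
descent: ρ → (-1,5,1)  [lands on river]
river: ρ → (1,5,-1)
ρ-cycle length = 2 (tail of 2 descent steps not counted)

2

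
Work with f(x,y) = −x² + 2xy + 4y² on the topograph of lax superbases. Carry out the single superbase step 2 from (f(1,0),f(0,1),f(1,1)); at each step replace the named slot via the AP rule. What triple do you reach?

start (-1,4,5) = (f(1,0),f(0,1),f(1,1))
replace slot 2: 2·((-1)+5) − 4 = 4 → (-1,4,5)

-1,4,5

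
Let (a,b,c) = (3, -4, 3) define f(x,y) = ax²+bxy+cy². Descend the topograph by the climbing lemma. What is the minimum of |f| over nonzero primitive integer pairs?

translate: b→2 (≡-4 mod 6), so (3,-4,3)→(3,2,2)
flip: (3,2,2)→(2,-2,3)
translate: b→2 (≡-2 mod 4), so (2,-2,3)→(2,2,3)
reduced (well bottom): (2,2,3) with a≤c, −a<b≤a
well minimum = a = 2

2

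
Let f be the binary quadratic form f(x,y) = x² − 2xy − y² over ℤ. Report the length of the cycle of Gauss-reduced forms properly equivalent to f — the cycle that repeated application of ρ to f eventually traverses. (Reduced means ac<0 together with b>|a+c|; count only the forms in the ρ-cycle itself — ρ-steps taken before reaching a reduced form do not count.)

D = 8, ⌊√D⌋ = 2
descent: ρ → (-1,2,1)  [lands on river]
river: ρ → (1,2,-1)
ρ-cycle length = 2 (tail of 1 descent step not counted)

2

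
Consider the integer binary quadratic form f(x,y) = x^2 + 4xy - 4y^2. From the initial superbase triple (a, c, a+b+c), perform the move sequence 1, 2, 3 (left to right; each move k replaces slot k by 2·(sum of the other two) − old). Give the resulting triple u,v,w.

start (1,-4,1) = (f(1,0),f(0,1),f(1,1))
replace slot 1: 2·((-4)+1) − 1 = -7 → (-7,-4,1)
replace slot 2: 2·((-7)+1) − (-4) = -8 → (-7,-8,1)
replace slot 3: 2·((-7)+(-8)) − 1 = -31 → (-7,-8,-31)

-7,-8,-31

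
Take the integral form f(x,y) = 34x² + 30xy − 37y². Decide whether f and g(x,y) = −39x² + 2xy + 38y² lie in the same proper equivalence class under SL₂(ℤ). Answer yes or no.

D₁ = 5932, D₂ = 5932
river cycle of f (length 50): (-37, 44, 27), (27, 64, -17), (-17, 72, 11), (11, 60, -53), (-53, 46, 18), (18, 62, -29), (-29, 54, 26), (26, 50, -33), (-33, 16, 43), (43, 70, -6), … (40 more)
river cycle of g (length 50): (38, 74, -3), (-3, 76, 13), (13, 54, -58), (-58, 62, 9), (9, 64, -51), (-51, 38, 22), (22, 50, -39), (-39, 28, 33), (33, 38, -34), (-34, 30, 37), … (40 more)
cycles differ ⇒ inequivalent

no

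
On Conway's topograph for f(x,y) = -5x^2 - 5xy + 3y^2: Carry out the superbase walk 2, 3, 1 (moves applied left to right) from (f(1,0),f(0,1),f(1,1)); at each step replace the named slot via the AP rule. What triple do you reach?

start (-5,3,-7) = (f(1,0),f(0,1),f(1,1))
replace slot 2: 2·((-5)+(-7)) − 3 = -27 → (-5,-27,-7)
replace slot 3: 2·((-5)+(-27)) − (-7) = -57 → (-5,-27,-57)
replace slot 1: 2·((-27)+(-57)) − (-5) = -163 → (-163,-27,-57)

-163,-27,-57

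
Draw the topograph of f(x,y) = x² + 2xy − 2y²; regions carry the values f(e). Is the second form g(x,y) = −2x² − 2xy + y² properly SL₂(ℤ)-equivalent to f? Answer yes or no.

D₁ = 12, D₂ = 12
river cycle of f (length 2): (-2, 2, 1), (1, 2, -2)
river cycle of g (length 2): (1, 2, -2), (-2, 2, 1)
cycles coincide ⇒ equivalent

yes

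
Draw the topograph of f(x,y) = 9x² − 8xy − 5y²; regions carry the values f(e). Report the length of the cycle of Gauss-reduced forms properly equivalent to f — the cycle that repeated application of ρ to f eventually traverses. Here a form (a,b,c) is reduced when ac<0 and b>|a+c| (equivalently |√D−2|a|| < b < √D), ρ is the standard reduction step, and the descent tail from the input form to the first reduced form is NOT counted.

D = 244, ⌊√D⌋ = 15
descent: ρ → (-5,8,9)  [lands on river]
river: ρ → (9,10,-4)
river: ρ → (-4,14,3)
river: ρ → (3,10,-12)
river: ρ → (-12,14,1)
river: ρ → (1,14,-12)
river: ρ → (-12,10,3)
river: ρ → (3,14,-4)
river: ρ → (-4,10,9)
river: ρ → (9,8,-5)
river: ρ → (-5,12,5)
river: ρ → (5,8,-9)
river: ρ → (-9,10,4)
river: ρ → (4,14,-3)
river: ρ → (-3,10,12)
river: ρ → (12,14,-1)
river: ρ → (-1,14,12)
river: ρ → (12,10,-3)
river: ρ → (-3,14,4)
river: ρ → (4,10,-9)
river: ρ → (-9,8,5)
river: ρ → (5,12,-5)
ρ-cycle length = 22 (tail of 1 descent step not counted)

22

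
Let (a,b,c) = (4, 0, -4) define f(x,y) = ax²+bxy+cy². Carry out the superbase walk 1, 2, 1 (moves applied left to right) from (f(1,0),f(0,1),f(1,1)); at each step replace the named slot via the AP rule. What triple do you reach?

start (4,-4,0) = (f(1,0),f(0,1),f(1,1))
replace slot 1: 2·((-4)+0) − 4 = -12 → (-12,-4,0)
replace slot 2: 2·((-12)+0) − (-4) = -20 → (-12,-20,0)
replace slot 1: 2·((-20)+0) − (-12) = -28 → (-28,-20,0)

-28,-20,0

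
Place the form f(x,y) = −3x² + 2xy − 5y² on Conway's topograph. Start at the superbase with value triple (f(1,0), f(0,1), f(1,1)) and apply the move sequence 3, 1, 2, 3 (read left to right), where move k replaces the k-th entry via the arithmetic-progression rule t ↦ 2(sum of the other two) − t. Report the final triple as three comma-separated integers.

start (-3,-5,-6) = (f(1,0),f(0,1),f(1,1))
replace slot 3: 2·((-3)+(-5)) − (-6) = -10 → (-3,-5,-10)
replace slot 1: 2·((-5)+(-10)) − (-3) = -27 → (-27,-5,-10)
replace slot 2: 2·((-27)+(-10)) − (-5) = -69 → (-27,-69,-10)
replace slot 3: 2·((-27)+(-69)) − (-10) = -182 → (-27,-69,-182)

-27,-69,-182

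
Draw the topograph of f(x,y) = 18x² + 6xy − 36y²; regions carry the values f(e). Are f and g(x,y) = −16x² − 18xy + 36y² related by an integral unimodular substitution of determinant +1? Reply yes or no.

D₁ = 2628, D₂ = 2628
river cycle of f (length 18): (18, 42, -12), (-12, 30, 36), (36, 42, -6), (-6, 42, 36), (36, 30, -12), (-12, 42, 18), (18, 30, -24), (-24, 18, 24), (24, 30, -18), (-18, 42, 12), … (8 more)
river cycle of g (length 10): (-16, 46, 8), (8, 50, -4), (-4, 46, 32), (32, 18, -18), (-18, 18, 32), (32, 46, -4), (-4, 50, 8), (8, 46, -16), (-16, 50, 2), (2, 50, -16)
cycles differ ⇒ inequivalent

no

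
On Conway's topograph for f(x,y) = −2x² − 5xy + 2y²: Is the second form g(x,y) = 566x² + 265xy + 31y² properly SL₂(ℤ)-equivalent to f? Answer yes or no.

D₁ = 41, D₂ = 41
river cycle of f (length 10): (2, 5, -2), (-2, 3, 4), (4, 5, -1), (-1, 5, 4), (4, 3, -2), (-2, 5, 2), (2, 3, -4), (-4, 5, 1), (1, 5, -4), (-4, 3, 2)
river cycle of g (length 10): (2, 5, -2), (-2, 3, 4), (4, 5, -1), (-1, 5, 4), (4, 3, -2), (-2, 5, 2), (2, 3, -4), (-4, 5, 1), (1, 5, -4), (-4, 3, 2)
cycles coincide ⇒ equivalent

yes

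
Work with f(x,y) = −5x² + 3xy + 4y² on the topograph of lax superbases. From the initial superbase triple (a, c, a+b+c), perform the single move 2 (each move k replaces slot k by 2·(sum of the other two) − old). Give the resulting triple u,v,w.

start (-5,4,2) = (f(1,0),f(0,1),f(1,1))
replace slot 2: 2·((-5)+2) − 4 = -10 → (-5,-10,2)

-5,-10,2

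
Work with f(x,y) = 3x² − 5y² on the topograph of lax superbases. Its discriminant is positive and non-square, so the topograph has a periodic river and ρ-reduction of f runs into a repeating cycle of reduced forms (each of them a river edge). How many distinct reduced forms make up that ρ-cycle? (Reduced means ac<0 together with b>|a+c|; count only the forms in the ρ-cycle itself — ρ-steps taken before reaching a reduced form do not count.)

D = 60, ⌊√D⌋ = 7
descent: ρ → (-5,0,3)
descent: ρ → (3,6,-2)  [lands on river]
river: ρ → (-2,6,3)
ρ-cycle length = 2 (tail of 2 descent steps not counted)

2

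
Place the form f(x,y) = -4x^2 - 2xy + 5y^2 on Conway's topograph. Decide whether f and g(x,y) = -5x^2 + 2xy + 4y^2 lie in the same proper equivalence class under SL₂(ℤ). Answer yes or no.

D₁ = 84, D₂ = 84
river cycle of f (length 6): (5, 2, -4), (-4, 6, 3), (3, 6, -4), (-4, 2, 5), (5, 8, -1), (-1, 8, 5)
river cycle of g (length 6): (4, 6, -3), (-3, 6, 4), (4, 2, -5), (-5, 8, 1), (1, 8, -5), (-5, 2, 4)
cycles differ ⇒ inequivalent

no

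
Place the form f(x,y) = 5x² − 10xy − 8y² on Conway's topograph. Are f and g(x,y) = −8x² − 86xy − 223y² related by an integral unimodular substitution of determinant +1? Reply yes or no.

D₁ = 260, D₂ = 260
river cycle of f (length 10): (-8, 10, 5), (5, 10, -8), (-8, 6, 7), (7, 8, -7), (-7, 6, 8), (8, 10, -5), (-5, 10, 8), (8, 6, -7), (-7, 8, 7), (7, 6, -8)
river cycle of g (length 10): (-8, 10, 5), (5, 10, -8), (-8, 6, 7), (7, 8, -7), (-7, 6, 8), (8, 10, -5), (-5, 10, 8), (8, 6, -7), (-7, 8, 7), (7, 6, -8)
cycles coincide ⇒ equivalent

yes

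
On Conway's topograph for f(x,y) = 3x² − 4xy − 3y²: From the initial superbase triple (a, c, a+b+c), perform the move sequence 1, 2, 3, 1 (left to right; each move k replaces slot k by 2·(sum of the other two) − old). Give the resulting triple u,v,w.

start (3,-3,-4) = (f(1,0),f(0,1),f(1,1))
replace slot 1: 2·((-3)+(-4)) − 3 = -17 → (-17,-3,-4)
replace slot 2: 2·((-17)+(-4)) − (-3) = -39 → (-17,-39,-4)
replace slot 3: 2·((-17)+(-39)) − (-4) = -108 → (-17,-39,-108)
replace slot 1: 2·((-39)+(-108)) − (-17) = -277 → (-277,-39,-108)

-277,-39,-108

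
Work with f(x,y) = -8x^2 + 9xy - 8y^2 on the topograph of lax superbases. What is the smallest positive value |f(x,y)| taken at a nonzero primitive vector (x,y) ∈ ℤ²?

translate: b→7 (≡-9 mod 16), so (8,-9,8)→(8,7,7)
flip: (8,7,7)→(7,-7,8)
translate: b→7 (≡-7 mod 14), so (7,-7,8)→(7,7,8)
reduced (well bottom): (7,7,8) with a≤c, −a<b≤a
well minimum |f| = |-7| = 7 (negative-definite)

7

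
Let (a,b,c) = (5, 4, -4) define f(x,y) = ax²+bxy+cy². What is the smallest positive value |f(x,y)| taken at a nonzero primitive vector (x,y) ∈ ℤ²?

river: ρ → (-4,4,5)
river: ρ → (5,6,-3)
river: ρ → (-3,6,5)
river: ρ → (5,4,-4)
closes: descent 0, river 4
min |a| on river = 3

3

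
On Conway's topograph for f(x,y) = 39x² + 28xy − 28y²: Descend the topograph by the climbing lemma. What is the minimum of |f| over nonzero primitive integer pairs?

river: ρ → (-28,28,39)
river: ρ → (39,50,-17)
river: ρ → (-17,52,36)
river: ρ → (36,20,-33)
river: ρ → (-33,46,23)
river: ρ → (23,46,-33)
river: ρ → (-33,20,36)
river: ρ → (36,52,-17)
river: ρ → (-17,50,39)
river: ρ → (39,28,-28)
closes: descent 0, river 10
min |a| on river = 17

17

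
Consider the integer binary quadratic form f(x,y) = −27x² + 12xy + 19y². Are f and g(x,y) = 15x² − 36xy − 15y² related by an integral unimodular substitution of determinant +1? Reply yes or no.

D₁ = 2196, D₂ = 2196
river cycle of f (length 18): (19, 26, -20), (-20, 14, 25), (25, 36, -9), (-9, 36, 25), (25, 14, -20), (-20, 26, 19), (19, 12, -27), (-27, 42, 4), (4, 46, -5), (-5, 44, 13), … (8 more)
river cycle of g (length 22): (-15, 36, 15), (15, 24, -27), (-27, 30, 12), (12, 42, -9), (-9, 30, 36), (36, 42, -3), (-3, 42, 36), (36, 30, -9), (-9, 42, 12), (12, 30, -27), … (12 more)
cycles differ ⇒ inequivalent

no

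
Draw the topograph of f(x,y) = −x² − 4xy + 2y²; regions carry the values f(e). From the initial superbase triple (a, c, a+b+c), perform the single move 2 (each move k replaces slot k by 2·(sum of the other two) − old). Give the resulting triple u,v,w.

start (-1,2,-3) = (f(1,0),f(0,1),f(1,1))
replace slot 2: 2·((-1)+(-3)) − 2 = -10 → (-1,-10,-3)

-1,-10,-3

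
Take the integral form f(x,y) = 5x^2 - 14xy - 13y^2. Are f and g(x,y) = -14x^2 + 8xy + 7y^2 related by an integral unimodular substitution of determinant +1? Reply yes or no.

D₁ = 456, D₂ = 456
river cycle of f (length 10): (-13, 14, 5), (5, 16, -10), (-10, 4, 11), (11, 18, -3), (-3, 18, 11), (11, 4, -10), (-10, 16, 5), (5, 14, -13), (-13, 12, 6), (6, 12, -13)
river cycle of g (length 6): (7, 20, -2), (-2, 20, 7), (7, 8, -14), (-14, 20, 1), (1, 20, -14), (-14, 8, 7)
cycles differ ⇒ inequivalent

no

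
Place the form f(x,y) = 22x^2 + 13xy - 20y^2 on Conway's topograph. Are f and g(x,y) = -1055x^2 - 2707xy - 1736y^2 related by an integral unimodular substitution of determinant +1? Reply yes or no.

D₁ = 1929, D₂ = 1929
river cycle of f (length 18): (-20, 27, 15), (15, 33, -14), (-14, 23, 25), (25, 27, -12), (-12, 21, 31), (31, 41, -2), (-2, 43, 10), (10, 37, -14), (-14, 19, 28), (28, 37, -5), … (8 more)
river cycle of g (length 18): (-11, 31, 22), (22, 13, -20), (-20, 27, 15), (15, 33, -14), (-14, 23, 25), (25, 27, -12), (-12, 21, 31), (31, 41, -2), (-2, 43, 10), (10, 37, -14), … (8 more)
cycles coincide ⇒ equivalent

yes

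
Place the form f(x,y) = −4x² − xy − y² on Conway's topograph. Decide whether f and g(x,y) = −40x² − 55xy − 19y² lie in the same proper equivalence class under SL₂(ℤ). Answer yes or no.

D₁ = -15, D₂ = -15
f is negative-definite; reduce −f:
−f: flip: (4,1,1)→(1,-1,4)
−f: translate: b→1 (≡-1 mod 2), so (1,-1,4)→(1,1,4)
−f: reduced (well bottom): (1,1,4) with a≤c, −a<b≤a
flip sign back: reduced form of f is (-1,-1,-4)
g is negative-definite; reduce −g:
−g: translate: b→-25 (≡55 mod 80), so (40,55,19)→(40,-25,4)
−g: flip: (40,-25,4)→(4,25,40)
−g: translate: b→1 (≡25 mod 8), so (4,25,40)→(4,1,1)
−g: flip: (4,1,1)→(1,-1,4)
−g: translate: b→1 (≡-1 mod 2), so (1,-1,4)→(1,1,4)
−g: reduced (well bottom): (1,1,4) with a≤c, −a<b≤a
flip sign back: reduced form of g is (-1,-1,-4)
reduced forms (-1, -1, -4) vs (-1, -1, -4) ⇒ equivalent

yes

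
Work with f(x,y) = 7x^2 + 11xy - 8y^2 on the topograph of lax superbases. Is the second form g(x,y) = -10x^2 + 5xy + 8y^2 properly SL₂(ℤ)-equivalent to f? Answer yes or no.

D₁ = 345, D₂ = 345
river cycle of f (length 10): (-8, 5, 10), (10, 15, -3), (-3, 15, 10), (10, 5, -8), (-8, 11, 7), (7, 17, -2), (-2, 15, 15), (15, 15, -2), (-2, 17, 7), (7, 11, -8)
river cycle of g (length 10): (8, 11, -7), (-7, 17, 2), (2, 15, -15), (-15, 15, 2), (2, 17, -7), (-7, 11, 8), (8, 5, -10), (-10, 15, 3), (3, 15, -10), (-10, 5, 8)
cycles differ ⇒ inequivalent

no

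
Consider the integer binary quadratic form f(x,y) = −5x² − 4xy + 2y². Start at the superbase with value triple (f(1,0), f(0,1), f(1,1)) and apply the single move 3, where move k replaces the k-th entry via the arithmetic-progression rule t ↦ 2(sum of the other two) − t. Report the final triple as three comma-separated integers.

start (-5,2,-7) = (f(1,0),f(0,1),f(1,1))
replace slot 3: 2·((-5)+2) − (-7) = 1 → (-5,2,1)

-5,2,1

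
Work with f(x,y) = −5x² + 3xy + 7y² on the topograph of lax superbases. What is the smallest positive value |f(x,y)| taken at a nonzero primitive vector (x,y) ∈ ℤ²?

river: ρ → (7,11,-1)
river: ρ → (-1,11,7)
river: ρ → (7,3,-5)
river: ρ → (-5,7,5)
river: ρ → (5,3,-7)
river: ρ → (-7,11,1)
river: ρ → (1,11,-7)
river: ρ → (-7,3,5)
river: ρ → (5,7,-5)
river: ρ → (-5,3,7)
closes: descent 0, river 10
min |a| on river = 1

1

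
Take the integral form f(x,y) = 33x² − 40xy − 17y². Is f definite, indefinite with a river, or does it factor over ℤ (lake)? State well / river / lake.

D = b²−4ac = (-40)² − 4·33·(-17) = 3844
D = 62² is a perfect square ⇒ form factors over ℤ ⇒ lakes

lake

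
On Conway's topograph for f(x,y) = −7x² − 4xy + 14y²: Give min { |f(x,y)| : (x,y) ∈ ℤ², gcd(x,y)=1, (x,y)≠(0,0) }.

descent: ρ → (14,4,-7)
descent: ρ → (-7,10,11)  [lands on river]
river: ρ → (11,12,-6)
river: ρ → (-6,12,11)
river: ρ → (11,10,-7)
river: ρ → (-7,18,3)
river: ρ → (3,18,-7)
closes: descent 2, river 6
min |a| on river = 3

3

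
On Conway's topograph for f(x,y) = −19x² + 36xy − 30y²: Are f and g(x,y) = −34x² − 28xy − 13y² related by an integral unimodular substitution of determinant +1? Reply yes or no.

D₁ = -984, D₂ = -984
f is negative-definite; reduce −f:
−f: translate: b→2 (≡-36 mod 38), so (19,-36,30)→(19,2,13)
−f: flip: (19,2,13)→(13,-2,19)
−f: reduced (well bottom): (13,-2,19) with a≤c, −a<b≤a
flip sign back: reduced form of f is (-13,2,-19)
g is negative-definite; reduce −g:
−g: flip: (34,28,13)→(13,-28,34)
−g: translate: b→-2 (≡-28 mod 26), so (13,-28,34)→(13,-2,19)
−g: reduced (well bottom): (13,-2,19) with a≤c, −a<b≤a
flip sign back: reduced form of g is (-13,2,-19)
reduced forms (-13, 2, -19) vs (-13, 2, -19) ⇒ equivalent

yes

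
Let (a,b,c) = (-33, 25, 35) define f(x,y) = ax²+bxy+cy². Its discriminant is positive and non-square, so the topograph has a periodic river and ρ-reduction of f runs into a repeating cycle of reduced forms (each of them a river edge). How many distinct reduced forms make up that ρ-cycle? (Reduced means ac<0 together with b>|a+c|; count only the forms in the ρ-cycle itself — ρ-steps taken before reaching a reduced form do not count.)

D = 5245, ⌊√D⌋ = 72
river: ρ → (35,45,-23)
river: ρ → (-23,47,33)
river: ρ → (33,19,-37)
river: ρ → (-37,55,15)
river: ρ → (15,65,-17)
river: ρ → (-17,71,3)
river: ρ → (3,67,-63)
river: ρ → (-63,59,7)
river: ρ → (7,67,-27)
river: ρ → (-27,41,33)
river: ρ → (33,25,-35)
river: ρ → (-35,45,23)
river: ρ → (23,47,-33)
river: ρ → (-33,19,37)
river: ρ → (37,55,-15)
river: ρ → (-15,65,17)
river: ρ → (17,71,-3)
river: ρ → (-3,67,63)
river: ρ → (63,59,-7)
river: ρ → (-7,67,27)
river: ρ → (27,41,-33)
river: ρ → (-33,25,35)
ρ-cycle length = 22 (tail of 0 descent steps not counted)

22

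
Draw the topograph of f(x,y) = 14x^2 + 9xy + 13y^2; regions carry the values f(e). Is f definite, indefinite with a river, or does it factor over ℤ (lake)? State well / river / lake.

D = b²−4ac = 9² − 4·14·13 = -647
D < 0 ⇒ definite ⇒ every region one sign ⇒ single well

well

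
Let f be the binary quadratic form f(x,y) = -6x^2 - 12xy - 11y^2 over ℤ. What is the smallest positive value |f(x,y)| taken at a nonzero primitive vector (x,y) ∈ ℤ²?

translate: b→0 (≡12 mod 12), so (6,12,11)→(6,0,5)
flip: (6,0,5)→(5,0,6)
reduced (well bottom): (5,0,6) with a≤c, −a<b≤a
well minimum |f| = |-5| = 5 (negative-definite)

5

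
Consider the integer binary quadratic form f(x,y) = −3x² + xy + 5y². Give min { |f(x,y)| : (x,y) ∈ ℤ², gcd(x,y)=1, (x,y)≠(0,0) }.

descent: ρ → (5,-1,-3)
descent: ρ → (-3,7,1)  [lands on river]
river: ρ → (1,7,-3)
river: ρ → (-3,5,3)
river: ρ → (3,7,-1)
river: ρ → (-1,7,3)
river: ρ → (3,5,-3)
closes: descent 2, river 6
min |a| on river = 1

1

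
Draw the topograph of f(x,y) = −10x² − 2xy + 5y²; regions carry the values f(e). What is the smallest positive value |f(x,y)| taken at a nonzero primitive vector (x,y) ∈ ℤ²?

descent: ρ → (5,12,-3)  [lands on river]
river: ρ → (-3,12,5)
river: ρ → (5,8,-7)
river: ρ → (-7,6,6)
river: ρ → (6,6,-7)
river: ρ → (-7,8,5)
closes: descent 1, river 6
min |a| on river = 3

3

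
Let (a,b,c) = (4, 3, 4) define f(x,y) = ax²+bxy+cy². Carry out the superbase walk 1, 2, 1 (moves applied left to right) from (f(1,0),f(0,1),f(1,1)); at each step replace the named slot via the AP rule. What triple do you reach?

start (4,4,11) = (f(1,0),f(0,1),f(1,1))
replace slot 1: 2·(4+11) − 4 = 26 → (26,4,11)
replace slot 2: 2·(26+11) − 4 = 70 → (26,70,11)
replace slot 1: 2·(70+11) − 26 = 136 → (136,70,11)

136,70,11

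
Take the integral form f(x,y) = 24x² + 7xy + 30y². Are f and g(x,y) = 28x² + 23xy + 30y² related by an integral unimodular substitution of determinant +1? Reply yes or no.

D₁ = -2831, D₂ = -2831
f: reduced (well bottom): (24,7,30) with a≤c, −a<b≤a
g: reduced (well bottom): (28,23,30) with a≤c, −a<b≤a
reduced forms (24, 7, 30) vs (28, 23, 30) ⇒ inequivalent

no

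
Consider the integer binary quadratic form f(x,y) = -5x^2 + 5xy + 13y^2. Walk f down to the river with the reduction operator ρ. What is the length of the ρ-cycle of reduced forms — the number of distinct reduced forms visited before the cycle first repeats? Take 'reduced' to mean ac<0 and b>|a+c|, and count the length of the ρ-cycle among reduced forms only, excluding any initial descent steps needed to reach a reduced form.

D = 285, ⌊√D⌋ = 16
descent: ρ → (13,-5,-5)
descent: ρ → (-5,15,3)  [lands on river]
river: ρ → (3,15,-5)
ρ-cycle length = 2 (tail of 2 descent steps not counted)

2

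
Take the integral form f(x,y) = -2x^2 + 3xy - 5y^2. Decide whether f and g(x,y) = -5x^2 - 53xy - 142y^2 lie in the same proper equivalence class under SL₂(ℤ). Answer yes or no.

D₁ = -31, D₂ = -31
f is negative-definite; reduce −f:
−f: translate: b→1 (≡-3 mod 4), so (2,-3,5)→(2,1,4)
−f: reduced (well bottom): (2,1,4) with a≤c, −a<b≤a
flip sign back: reduced form of f is (-2,-1,-4)
g is negative-definite; reduce −g:
−g: translate: b→3 (≡53 mod 10), so (5,53,142)→(5,3,2)
−g: flip: (5,3,2)→(2,-3,5)
−g: translate: b→1 (≡-3 mod 4), so (2,-3,5)→(2,1,4)
−g: reduced (well bottom): (2,1,4) with a≤c, −a<b≤a
flip sign back: reduced form of g is (-2,-1,-4)
reduced forms (-2, -1, -4) vs (-2, -1, -4) ⇒ equivalent

yes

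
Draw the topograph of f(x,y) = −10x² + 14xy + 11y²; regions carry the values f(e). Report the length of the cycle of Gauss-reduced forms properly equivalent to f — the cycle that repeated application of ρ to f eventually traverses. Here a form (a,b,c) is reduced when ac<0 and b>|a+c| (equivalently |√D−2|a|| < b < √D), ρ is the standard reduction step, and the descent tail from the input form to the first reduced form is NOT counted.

D = 636, ⌊√D⌋ = 25
river: ρ → (11,8,-13)
river: ρ → (-13,18,6)
river: ρ → (6,18,-13)
river: ρ → (-13,8,11)
river: ρ → (11,14,-10)
river: ρ → (-10,6,15)
river: ρ → (15,24,-1)
river: ρ → (-1,24,15)
river: ρ → (15,6,-10)
river: ρ → (-10,14,11)
ρ-cycle length = 10 (tail of 0 descent steps not counted)

10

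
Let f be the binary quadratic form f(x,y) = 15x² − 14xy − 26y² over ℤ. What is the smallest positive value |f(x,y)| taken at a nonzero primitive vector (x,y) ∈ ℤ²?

descent: ρ → (-26,14,15)  [lands on river]
river: ρ → (15,16,-25)
river: ρ → (-25,34,6)
river: ρ → (6,38,-13)
river: ρ → (-13,40,3)
river: ρ → (3,38,-26)
closes: descent 1, river 6
min |a| on river = 3

3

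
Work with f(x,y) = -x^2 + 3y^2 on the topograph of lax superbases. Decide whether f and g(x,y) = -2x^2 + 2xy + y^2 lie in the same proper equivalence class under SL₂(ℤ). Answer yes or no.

D₁ = 12, D₂ = 12
river cycle of f (length 2): (-1, 2, 2), (2, 2, -1)
river cycle of g (length 2): (1, 2, -2), (-2, 2, 1)
cycles differ ⇒ inequivalent

no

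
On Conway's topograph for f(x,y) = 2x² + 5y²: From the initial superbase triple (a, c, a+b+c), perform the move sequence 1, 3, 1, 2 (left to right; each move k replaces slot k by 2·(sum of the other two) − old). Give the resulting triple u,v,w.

start (2,5,7) = (f(1,0),f(0,1),f(1,1))
replace slot 1: 2·(5+7) − 2 = 22 → (22,5,7)
replace slot 3: 2·(22+5) − 7 = 47 → (22,5,47)
replace slot 1: 2·(5+47) − 22 = 82 → (82,5,47)
replace slot 2: 2·(82+47) − 5 = 253 → (82,253,47)

82,253,47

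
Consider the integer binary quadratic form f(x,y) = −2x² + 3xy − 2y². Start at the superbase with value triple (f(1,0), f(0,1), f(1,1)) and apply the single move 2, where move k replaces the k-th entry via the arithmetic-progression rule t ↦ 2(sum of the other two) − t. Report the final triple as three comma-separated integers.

start (-2,-2,-1) = (f(1,0),f(0,1),f(1,1))
replace slot 2: 2·((-2)+(-1)) − (-2) = -4 → (-2,-4,-1)

-2,-4,-1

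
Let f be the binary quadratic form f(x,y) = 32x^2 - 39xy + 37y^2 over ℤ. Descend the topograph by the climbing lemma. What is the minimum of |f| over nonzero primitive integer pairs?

translate: b→25 (≡-39 mod 64), so (32,-39,37)→(32,25,30)
flip: (32,25,30)→(30,-25,32)
reduced (well bottom): (30,-25,32) with a≤c, −a<b≤a
well minimum = a = 30

30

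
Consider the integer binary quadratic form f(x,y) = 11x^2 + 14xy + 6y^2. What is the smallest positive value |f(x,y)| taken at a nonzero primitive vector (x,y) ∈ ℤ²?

translate: b→-8 (≡14 mod 22), so (11,14,6)→(11,-8,3)
flip: (11,-8,3)→(3,8,11)
translate: b→2 (≡8 mod 6), so (3,8,11)→(3,2,6)
reduced (well bottom): (3,2,6) with a≤c, −a<b≤a
well minimum = a = 3

3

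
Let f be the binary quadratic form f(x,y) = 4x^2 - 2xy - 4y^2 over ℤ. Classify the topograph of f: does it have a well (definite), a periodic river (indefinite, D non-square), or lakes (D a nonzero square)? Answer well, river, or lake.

D = b²−4ac = (-2)² − 4·4·(-4) = 68
D > 0 non-square ⇒ indefinite ⇒ periodic river

river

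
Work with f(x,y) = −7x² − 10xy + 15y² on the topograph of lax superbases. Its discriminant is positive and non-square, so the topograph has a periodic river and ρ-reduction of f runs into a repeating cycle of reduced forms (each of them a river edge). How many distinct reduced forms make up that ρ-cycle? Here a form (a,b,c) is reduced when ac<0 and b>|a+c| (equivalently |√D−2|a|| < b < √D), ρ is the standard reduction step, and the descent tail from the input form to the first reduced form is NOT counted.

D = 520, ⌊√D⌋ = 22
descent: ρ → (15,10,-7)  [lands on river]
river: ρ → (-7,18,7)
river: ρ → (7,10,-15)
river: ρ → (-15,20,2)
river: ρ → (2,20,-15)
river: ρ → (-15,10,7)
river: ρ → (7,18,-7)
river: ρ → (-7,10,15)
river: ρ → (15,20,-2)
river: ρ → (-2,20,15)
ρ-cycle length = 10 (tail of 1 descent step not counted)

10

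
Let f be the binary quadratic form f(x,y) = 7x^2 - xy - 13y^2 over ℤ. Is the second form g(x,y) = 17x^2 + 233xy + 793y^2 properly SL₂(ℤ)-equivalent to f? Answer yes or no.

D₁ = 365, D₂ = 365
river cycle of f (length 6): (7, 13, -7), (-7, 15, 5), (5, 15, -7), (-7, 13, 7), (7, 15, -5), (-5, 15, 7)
river cycle of g (length 6): (-5, 15, 7), (7, 13, -7), (-7, 15, 5), (5, 15, -7), (-7, 13, 7), (7, 15, -5)
cycles coincide ⇒ equivalent

yes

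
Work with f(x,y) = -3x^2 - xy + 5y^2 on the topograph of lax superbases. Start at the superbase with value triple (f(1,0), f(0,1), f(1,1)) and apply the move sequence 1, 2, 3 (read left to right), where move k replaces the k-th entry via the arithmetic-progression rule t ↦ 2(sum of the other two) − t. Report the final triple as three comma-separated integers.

start (-3,5,1) = (f(1,0),f(0,1),f(1,1))
replace slot 1: 2·(5+1) − (-3) = 15 → (15,5,1)
replace slot 2: 2·(15+1) − 5 = 27 → (15,27,1)
replace slot 3: 2·(15+27) − 1 = 83 → (15,27,83)

15,27,83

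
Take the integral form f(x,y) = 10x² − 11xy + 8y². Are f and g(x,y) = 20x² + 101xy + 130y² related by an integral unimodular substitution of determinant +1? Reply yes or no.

D₁ = -199, D₂ = -199
f: translate: b→9 (≡-11 mod 20), so (10,-11,8)→(10,9,7)
f: flip: (10,9,7)→(7,-9,10)
f: translate: b→5 (≡-9 mod 14), so (7,-9,10)→(7,5,8)
f: reduced (well bottom): (7,5,8) with a≤c, −a<b≤a
g: translate: b→-19 (≡101 mod 40), so (20,101,130)→(20,-19,7)
g: flip: (20,-19,7)→(7,19,20)
g: translate: b→5 (≡19 mod 14), so (7,19,20)→(7,5,8)
g: reduced (well bottom): (7,5,8) with a≤c, −a<b≤a
reduced forms (7, 5, 8) vs (7, 5, 8) ⇒ equivalent

yes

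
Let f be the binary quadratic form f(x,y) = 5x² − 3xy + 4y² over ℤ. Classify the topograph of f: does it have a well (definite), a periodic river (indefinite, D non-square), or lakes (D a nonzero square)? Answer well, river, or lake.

D = b²−4ac = (-3)² − 4·5·4 = -71
D < 0 ⇒ definite ⇒ every region one sign ⇒ single well

well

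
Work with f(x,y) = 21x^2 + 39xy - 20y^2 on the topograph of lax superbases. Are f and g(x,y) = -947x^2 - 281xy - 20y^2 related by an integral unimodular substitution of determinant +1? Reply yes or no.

D₁ = 3201, D₂ = 3201
river cycle of f (length 12): (-20, 41, 19), (19, 35, -26), (-26, 17, 28), (28, 39, -15), (-15, 51, 10), (10, 49, -20), (-20, 31, 28), (28, 25, -23), (-23, 21, 30), (30, 39, -14), … (2 more)
river cycle of g (length 12): (-20, 41, 19), (19, 35, -26), (-26, 17, 28), (28, 39, -15), (-15, 51, 10), (10, 49, -20), (-20, 31, 28), (28, 25, -23), (-23, 21, 30), (30, 39, -14), … (2 more)
cycles coincide ⇒ equivalent

yes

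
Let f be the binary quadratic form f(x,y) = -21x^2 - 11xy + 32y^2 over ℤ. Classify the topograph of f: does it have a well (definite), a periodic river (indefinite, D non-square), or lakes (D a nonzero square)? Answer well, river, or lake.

D = b²−4ac = (-11)² − 4·(-21)·32 = 2809
D = 53² is a perfect square ⇒ form factors over ℤ ⇒ lakes

lake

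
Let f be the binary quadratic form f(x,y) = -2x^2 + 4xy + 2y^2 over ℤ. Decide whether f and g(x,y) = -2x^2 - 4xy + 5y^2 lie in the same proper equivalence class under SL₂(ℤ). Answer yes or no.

D₁ = 32, D₂ = 56
discriminants differ ⇒ not SL₂(ℤ)-equivalent

no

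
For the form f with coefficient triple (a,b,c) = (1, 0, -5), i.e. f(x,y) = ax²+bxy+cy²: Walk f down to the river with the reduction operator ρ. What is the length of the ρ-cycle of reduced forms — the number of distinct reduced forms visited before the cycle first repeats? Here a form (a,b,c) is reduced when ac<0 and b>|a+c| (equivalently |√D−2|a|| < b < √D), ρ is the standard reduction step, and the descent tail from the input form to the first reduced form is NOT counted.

D = 20, ⌊√D⌋ = 4
descent: ρ → (-5,0,1)
descent: ρ → (1,4,-1)  [lands on river]
river: ρ → (-1,4,1)
ρ-cycle length = 2 (tail of 2 descent steps not counted)

2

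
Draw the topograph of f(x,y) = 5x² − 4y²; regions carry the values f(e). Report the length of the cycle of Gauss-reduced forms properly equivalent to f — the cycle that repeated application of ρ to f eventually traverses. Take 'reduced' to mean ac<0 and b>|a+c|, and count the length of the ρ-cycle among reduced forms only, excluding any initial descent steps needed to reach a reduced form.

D = 80, ⌊√D⌋ = 8
descent: ρ → (-4,8,1)  [lands on river]
river: ρ → (1,8,-4)
ρ-cycle length = 2 (tail of 1 descent step not counted)

2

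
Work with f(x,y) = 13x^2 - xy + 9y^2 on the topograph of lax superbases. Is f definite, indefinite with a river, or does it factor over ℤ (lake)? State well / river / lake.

D = b²−4ac = (-1)² − 4·13·9 = -467
D < 0 ⇒ definite ⇒ every region one sign ⇒ single well

well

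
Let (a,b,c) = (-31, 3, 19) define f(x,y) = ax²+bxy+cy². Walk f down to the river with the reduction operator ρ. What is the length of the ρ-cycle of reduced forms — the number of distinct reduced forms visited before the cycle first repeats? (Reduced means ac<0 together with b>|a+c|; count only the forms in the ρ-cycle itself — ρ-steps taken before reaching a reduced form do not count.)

D = 2365, ⌊√D⌋ = 48
descent: ρ → (19,35,-15)  [lands on river]
river: ρ → (-15,25,29)
river: ρ → (29,33,-11)
river: ρ → (-11,33,29)
river: ρ → (29,25,-15)
river: ρ → (-15,35,19)
river: ρ → (19,41,-9)
river: ρ → (-9,31,39)
river: ρ → (39,47,-1)
river: ρ → (-1,47,39)
river: ρ → (39,31,-9)
river: ρ → (-9,41,19)
ρ-cycle length = 12 (tail of 1 descent step not counted)

12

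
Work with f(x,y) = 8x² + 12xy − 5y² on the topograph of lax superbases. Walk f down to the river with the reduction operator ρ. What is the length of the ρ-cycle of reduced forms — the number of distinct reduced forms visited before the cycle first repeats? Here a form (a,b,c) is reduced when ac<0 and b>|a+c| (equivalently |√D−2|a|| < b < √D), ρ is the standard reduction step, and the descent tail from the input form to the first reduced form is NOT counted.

D = 304, ⌊√D⌋ = 17
river: ρ → (-5,8,12)
river: ρ → (12,16,-1)
river: ρ → (-1,16,12)
river: ρ → (12,8,-5)
river: ρ → (-5,12,8)
river: ρ → (8,4,-9)
river: ρ → (-9,14,3)
river: ρ → (3,16,-4)
river: ρ → (-4,16,3)
river: ρ → (3,14,-9)
river: ρ → (-9,4,8)
river: ρ → (8,12,-5)
ρ-cycle length = 12 (tail of 0 descent steps not counted)

12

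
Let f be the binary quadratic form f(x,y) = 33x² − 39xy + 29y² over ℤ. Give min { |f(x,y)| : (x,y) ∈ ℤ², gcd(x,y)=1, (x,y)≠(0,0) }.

translate: b→27 (≡-39 mod 66), so (33,-39,29)→(33,27,23)
flip: (33,27,23)→(23,-27,33)
translate: b→19 (≡-27 mod 46), so (23,-27,33)→(23,19,29)
reduced (well bottom): (23,19,29) with a≤c, −a<b≤a
well minimum = a = 23

23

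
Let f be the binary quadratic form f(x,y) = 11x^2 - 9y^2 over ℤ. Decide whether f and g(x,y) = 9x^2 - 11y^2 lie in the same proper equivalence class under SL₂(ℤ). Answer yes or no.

D₁ = 396, D₂ = 396
river cycle of f (length 2): (-9, 18, 2), (2, 18, -9)
river cycle of g (length 2): (9, 18, -2), (-2, 18, 9)
cycles differ ⇒ inequivalent

no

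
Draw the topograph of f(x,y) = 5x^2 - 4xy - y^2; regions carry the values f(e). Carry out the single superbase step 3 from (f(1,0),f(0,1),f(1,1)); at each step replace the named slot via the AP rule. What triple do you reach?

start (5,-1,0) = (f(1,0),f(0,1),f(1,1))
replace slot 3: 2·(5+(-1)) − 0 = 8 → (5,-1,8)

5,-1,8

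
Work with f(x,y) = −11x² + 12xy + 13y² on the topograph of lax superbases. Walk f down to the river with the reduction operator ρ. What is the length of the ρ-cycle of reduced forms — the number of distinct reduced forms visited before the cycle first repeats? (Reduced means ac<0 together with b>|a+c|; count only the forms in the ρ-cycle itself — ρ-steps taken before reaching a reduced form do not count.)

D = 716, ⌊√D⌋ = 26
river: ρ → (13,14,-10)
river: ρ → (-10,26,1)
river: ρ → (1,26,-10)
river: ρ → (-10,14,13)
river: ρ → (13,12,-11)
river: ρ → (-11,10,14)
river: ρ → (14,18,-7)
river: ρ → (-7,24,5)
river: ρ → (5,26,-2)
river: ρ → (-2,26,5)
river: ρ → (5,24,-7)
river: ρ → (-7,18,14)
river: ρ → (14,10,-11)
river: ρ → (-11,12,13)
ρ-cycle length = 14 (tail of 0 descent steps not counted)

14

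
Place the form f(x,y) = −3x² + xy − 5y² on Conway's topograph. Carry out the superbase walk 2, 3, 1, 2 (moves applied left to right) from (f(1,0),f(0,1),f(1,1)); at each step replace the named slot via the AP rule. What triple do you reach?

start (-3,-5,-7) = (f(1,0),f(0,1),f(1,1))
replace slot 2: 2·((-3)+(-7)) − (-5) = -15 → (-3,-15,-7)
replace slot 3: 2·((-3)+(-15)) − (-7) = -29 → (-3,-15,-29)
replace slot 1: 2·((-15)+(-29)) − (-3) = -85 → (-85,-15,-29)
replace slot 2: 2·((-85)+(-29)) − (-15) = -213 → (-85,-213,-29)

-85,-213,-29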